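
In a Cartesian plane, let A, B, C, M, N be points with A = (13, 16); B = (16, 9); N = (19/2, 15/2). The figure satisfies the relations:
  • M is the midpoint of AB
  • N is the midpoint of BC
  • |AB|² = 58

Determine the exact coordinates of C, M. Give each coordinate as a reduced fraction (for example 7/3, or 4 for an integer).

1. M_x = 29/2  [2·M = A+B = (13, 16)+(16, 9)]
2. M_y = 25/2  [2·M = A+B = (13, 16)+(16, 9)]
   so M = (29/2, 25/2)
3. C_x = 3  [C = 2·N−B = 2·(19/2, 15/2)−(16, 9)]
4. C_y = 6  [C = 2·N−B = 2·(19/2, 15/2)−(16, 9)]
   so C = (3, 6)

C = (3, 6)
M = (29/2, 25/2)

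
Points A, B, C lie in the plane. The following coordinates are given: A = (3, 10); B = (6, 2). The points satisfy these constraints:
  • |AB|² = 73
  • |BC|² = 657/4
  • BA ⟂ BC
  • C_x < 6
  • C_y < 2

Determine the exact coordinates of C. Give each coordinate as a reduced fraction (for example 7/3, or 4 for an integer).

1. C_x = -6  [[BA ⟂ BC ⇒ -3x+8y+2=0] ∩ [|C−(6, 2)|²=657/4]]
2. C_y = -5/2  [[BA ⟂ BC ⇒ -3x+8y+2=0] ∩ [|C−(6, 2)|²=657/4]]
   so C = (-6, -5/2)

C = (-6, -5/2)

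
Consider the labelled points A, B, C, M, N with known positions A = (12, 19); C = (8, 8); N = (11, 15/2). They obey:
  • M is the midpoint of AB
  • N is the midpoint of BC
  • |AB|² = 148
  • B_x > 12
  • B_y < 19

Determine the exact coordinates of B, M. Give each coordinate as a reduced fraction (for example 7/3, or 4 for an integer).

B = (14, 7)
M = (13, 13)

1. B_x = 14  [B = 2·N−C = 2·(11, 15/2)−(8, 8)]
2. B_y = 7  [B = 2·N−C = 2·(11, 15/2)−(8, 8)]
   so B = (14, 7)
3. M_x = 13  [2·M = A+B = (12, 19)+(14, 7)]
4. M_y = 13  [2·M = A+B = (12, 19)+(14, 7)]
   so M = (13, 13)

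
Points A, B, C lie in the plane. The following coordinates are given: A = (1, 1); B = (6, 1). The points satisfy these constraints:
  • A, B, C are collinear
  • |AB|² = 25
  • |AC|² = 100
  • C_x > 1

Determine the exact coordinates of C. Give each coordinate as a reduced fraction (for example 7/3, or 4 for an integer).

1. C_x = 11  [[A, B, C are collinear ⇒ 5y-5=0] ∩ [|C−(1, 1)|²=100]]
2. C_y = 1  [[A, B, C are collinear ⇒ 5y-5=0] ∩ [|C−(1, 1)|²=100]]
   so C = (11, 1)

C = (11, 1)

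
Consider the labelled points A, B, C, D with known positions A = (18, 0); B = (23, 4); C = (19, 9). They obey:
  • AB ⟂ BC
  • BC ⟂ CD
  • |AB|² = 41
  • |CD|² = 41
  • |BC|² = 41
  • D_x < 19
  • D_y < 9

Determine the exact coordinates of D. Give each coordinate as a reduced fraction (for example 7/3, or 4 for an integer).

1. D_x = 14  [[BC ⟂ CD ⇒ -4x+5y+31=0] ∩ [|D−(19, 9)|²=41]]
2. D_y = 5  [[BC ⟂ CD ⇒ -4x+5y+31=0] ∩ [|D−(19, 9)|²=41]]
   so D = (14, 5)

D = (14, 5)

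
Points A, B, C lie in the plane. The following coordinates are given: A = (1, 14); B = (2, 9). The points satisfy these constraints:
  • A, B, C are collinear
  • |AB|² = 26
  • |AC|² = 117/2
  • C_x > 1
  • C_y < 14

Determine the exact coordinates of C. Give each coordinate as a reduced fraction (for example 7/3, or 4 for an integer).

C = (5/2, 13/2)

1. C_x = 5/2  [[A, B, C are collinear ⇒ 5x+1y-19=0] ∩ [|C−(1, 14)|²=117/2]]
2. C_y = 13/2  [[A, B, C are collinear ⇒ 5x+1y-19=0] ∩ [|C−(1, 14)|²=117/2]]
   so C = (5/2, 13/2)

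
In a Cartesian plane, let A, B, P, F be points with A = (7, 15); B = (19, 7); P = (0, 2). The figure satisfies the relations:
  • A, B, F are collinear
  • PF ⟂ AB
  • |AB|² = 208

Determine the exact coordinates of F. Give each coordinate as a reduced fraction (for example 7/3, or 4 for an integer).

1. F_x = 106/13  [[A, B, F are collinear ⇒ 8x+12y-236=0] ∩ [PF ⟂ AB ⇒ 12x-8y+16=0]]
2. F_y = 185/13  [[A, B, F are collinear ⇒ 8x+12y-236=0] ∩ [PF ⟂ AB ⇒ 12x-8y+16=0]]
   so F = (106/13, 185/13)

F = (106/13, 185/13)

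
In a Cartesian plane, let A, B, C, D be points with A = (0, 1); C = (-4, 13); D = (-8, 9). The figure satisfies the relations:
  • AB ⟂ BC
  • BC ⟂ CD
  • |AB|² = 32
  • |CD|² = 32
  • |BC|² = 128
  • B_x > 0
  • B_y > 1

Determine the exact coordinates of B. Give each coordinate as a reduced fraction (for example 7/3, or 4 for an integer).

1. B_x = 4  [[BC ⟂ CD ⇒ 4x+4y-36=0] ∩ [|B−(0, 1)|²=32]]
2. B_y = 5  [[BC ⟂ CD ⇒ 4x+4y-36=0] ∩ [|B−(0, 1)|²=32]]
   so B = (4, 5)

B = (4, 5)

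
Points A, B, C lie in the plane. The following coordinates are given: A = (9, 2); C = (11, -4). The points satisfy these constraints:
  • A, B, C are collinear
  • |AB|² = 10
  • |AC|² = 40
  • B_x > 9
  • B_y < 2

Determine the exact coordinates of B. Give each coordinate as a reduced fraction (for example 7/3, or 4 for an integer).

1. B_x = 10  [[A, B, C are collinear ⇒ -6x-2y+58=0] ∩ [|B−(9, 2)|²=10]]
2. B_y = -1  [[A, B, C are collinear ⇒ -6x-2y+58=0] ∩ [|B−(9, 2)|²=10]]
   so B = (10, -1)

B = (10, -1)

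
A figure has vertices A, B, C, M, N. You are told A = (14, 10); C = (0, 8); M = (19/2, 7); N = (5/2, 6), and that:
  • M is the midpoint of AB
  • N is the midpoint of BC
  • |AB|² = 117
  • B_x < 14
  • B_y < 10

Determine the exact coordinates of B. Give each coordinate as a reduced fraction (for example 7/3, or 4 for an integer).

1. B_x = 5  [B = 2·M−A = 2·(19/2, 7)−(14, 10)]
2. B_y = 4  [B = 2·M−A = 2·(19/2, 7)−(14, 10)]
   so B = (5, 4)

B = (5, 4)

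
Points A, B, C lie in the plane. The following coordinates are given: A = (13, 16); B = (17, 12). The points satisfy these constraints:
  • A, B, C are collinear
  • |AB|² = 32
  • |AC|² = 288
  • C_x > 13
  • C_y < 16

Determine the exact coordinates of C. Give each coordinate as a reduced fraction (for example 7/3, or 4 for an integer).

C = (25, 4)

1. C_x = 25  [[A, B, C are collinear ⇒ 4x+4y-116=0] ∩ [|C−(13, 16)|²=288]]
2. C_y = 4  [[A, B, C are collinear ⇒ 4x+4y-116=0] ∩ [|C−(13, 16)|²=288]]
   so C = (25, 4)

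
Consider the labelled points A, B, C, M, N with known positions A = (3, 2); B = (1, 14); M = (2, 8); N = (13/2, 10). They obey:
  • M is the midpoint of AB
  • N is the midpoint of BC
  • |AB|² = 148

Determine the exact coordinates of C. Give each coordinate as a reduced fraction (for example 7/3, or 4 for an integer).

1. C_x = 12  [C = 2·N−B = 2·(13/2, 10)−(1, 14)]
2. C_y = 6  [C = 2·N−B = 2·(13/2, 10)−(1, 14)]
   so C = (12, 6)

C = (12, 6)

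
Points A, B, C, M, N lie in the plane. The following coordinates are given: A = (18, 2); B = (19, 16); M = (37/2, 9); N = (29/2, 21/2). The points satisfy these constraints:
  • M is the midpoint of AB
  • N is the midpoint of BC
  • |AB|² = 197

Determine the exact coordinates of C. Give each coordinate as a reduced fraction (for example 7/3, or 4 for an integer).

1. C_x = 10  [C = 2·N−B = 2·(29/2, 21/2)−(19, 16)]
2. C_y = 5  [C = 2·N−B = 2·(29/2, 21/2)−(19, 16)]
   so C = (10, 5)

C = (10, 5)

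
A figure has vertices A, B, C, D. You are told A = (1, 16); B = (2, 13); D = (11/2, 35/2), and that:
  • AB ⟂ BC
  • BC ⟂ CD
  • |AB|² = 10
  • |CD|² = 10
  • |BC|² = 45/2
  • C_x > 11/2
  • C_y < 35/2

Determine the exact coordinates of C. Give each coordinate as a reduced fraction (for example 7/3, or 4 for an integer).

C = (13/2, 29/2)

1. C_x = 13/2  [[AB ⟂ BC ⇒ 1x-3y+37=0] ∩ [|C−(11/2, 35/2)|²=10]]
2. C_y = 29/2  [[AB ⟂ BC ⇒ 1x-3y+37=0] ∩ [|C−(11/2, 35/2)|²=10]]
   so C = (13/2, 29/2)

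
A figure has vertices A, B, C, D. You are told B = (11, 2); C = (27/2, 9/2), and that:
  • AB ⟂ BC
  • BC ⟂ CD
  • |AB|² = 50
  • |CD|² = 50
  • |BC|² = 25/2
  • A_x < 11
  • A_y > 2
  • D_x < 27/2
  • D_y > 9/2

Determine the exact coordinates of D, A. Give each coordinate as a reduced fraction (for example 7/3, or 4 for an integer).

D = (17/2, 19/2)
A = (6, 7)

1. D_x = 17/2  [[BC ⟂ CD ⇒ 5/2x+5/2y-45=0] ∩ [|D−(27/2, 9/2)|²=50]]
2. D_y = 19/2  [[BC ⟂ CD ⇒ 5/2x+5/2y-45=0] ∩ [|D−(27/2, 9/2)|²=50]]
   so D = (17/2, 19/2)
3. A_x = 6  [[AB ⟂ BC ⇒ -5/2x-5/2y+65/2=0] ∩ [|A−(11, 2)|²=50]]
4. A_y = 7  [[AB ⟂ BC ⇒ -5/2x-5/2y+65/2=0] ∩ [|A−(11, 2)|²=50]]
   so A = (6, 7)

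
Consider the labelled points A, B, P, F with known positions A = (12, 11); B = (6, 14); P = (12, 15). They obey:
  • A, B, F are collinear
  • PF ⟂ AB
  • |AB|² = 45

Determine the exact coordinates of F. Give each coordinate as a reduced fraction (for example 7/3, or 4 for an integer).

F = (52/5, 59/5)

1. F_x = 52/5  [[A, B, F are collinear ⇒ -3x-6y+102=0] ∩ [PF ⟂ AB ⇒ -6x+3y+27=0]]
2. F_y = 59/5  [[A, B, F are collinear ⇒ -3x-6y+102=0] ∩ [PF ⟂ AB ⇒ -6x+3y+27=0]]
   so F = (52/5, 59/5)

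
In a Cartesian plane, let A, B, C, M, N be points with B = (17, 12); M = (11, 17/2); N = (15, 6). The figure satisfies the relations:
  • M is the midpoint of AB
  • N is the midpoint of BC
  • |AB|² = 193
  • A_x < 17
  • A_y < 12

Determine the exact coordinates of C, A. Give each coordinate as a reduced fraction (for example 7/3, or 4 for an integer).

C = (13, 0)
A = (5, 5)

1. A_x = 5  [A = 2·M−B = 2·(11, 17/2)−(17, 12)]
2. A_y = 5  [A = 2·M−B = 2·(11, 17/2)−(17, 12)]
   so A = (5, 5)
3. C_x = 13  [C = 2·N−B = 2·(15, 6)−(17, 12)]
4. C_y = 0  [C = 2·N−B = 2·(15, 6)−(17, 12)]
   so C = (13, 0)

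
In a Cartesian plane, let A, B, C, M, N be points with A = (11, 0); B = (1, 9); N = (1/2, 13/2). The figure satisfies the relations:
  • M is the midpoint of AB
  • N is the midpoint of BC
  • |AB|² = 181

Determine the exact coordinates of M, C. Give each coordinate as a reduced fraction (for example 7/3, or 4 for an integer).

M = (6, 9/2)
C = (0, 4)

1. M_x = 6  [2·M = A+B = (11, 0)+(1, 9)]
2. M_y = 9/2  [2·M = A+B = (11, 0)+(1, 9)]
   so M = (6, 9/2)
3. C_x = 0  [C = 2·N−B = 2·(1/2, 13/2)−(1, 9)]
4. C_y = 4  [C = 2·N−B = 2·(1/2, 13/2)−(1, 9)]
   so C = (0, 4)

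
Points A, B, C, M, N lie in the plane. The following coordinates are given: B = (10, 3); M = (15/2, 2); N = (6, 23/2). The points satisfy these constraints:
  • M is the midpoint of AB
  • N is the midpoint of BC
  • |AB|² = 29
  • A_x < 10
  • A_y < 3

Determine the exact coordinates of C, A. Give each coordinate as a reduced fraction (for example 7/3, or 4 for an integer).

C = (2, 20)
A = (5, 1)

1. A_x = 5  [A = 2·M−B = 2·(15/2, 2)−(10, 3)]
2. A_y = 1  [A = 2·M−B = 2·(15/2, 2)−(10, 3)]
   so A = (5, 1)
3. C_x = 2  [C = 2·N−B = 2·(6, 23/2)−(10, 3)]
4. C_y = 20  [C = 2·N−B = 2·(6, 23/2)−(10, 3)]
   so C = (2, 20)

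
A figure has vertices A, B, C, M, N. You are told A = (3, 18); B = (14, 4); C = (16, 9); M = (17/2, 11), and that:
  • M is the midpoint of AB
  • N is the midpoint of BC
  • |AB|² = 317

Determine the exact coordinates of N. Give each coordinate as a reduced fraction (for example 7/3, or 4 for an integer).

N = (15, 13/2)

1. N_x = 15  [2·N = B+C = (14, 4)+(16, 9)]
2. N_y = 13/2  [2·N = B+C = (14, 4)+(16, 9)]
   so N = (15, 13/2)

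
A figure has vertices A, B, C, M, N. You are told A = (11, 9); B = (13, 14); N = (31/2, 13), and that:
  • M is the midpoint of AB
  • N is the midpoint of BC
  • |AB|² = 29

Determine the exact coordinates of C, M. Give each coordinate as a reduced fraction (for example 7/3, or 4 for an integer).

1. M_x = 12  [2·M = A+B = (11, 9)+(13, 14)]
2. M_y = 23/2  [2·M = A+B = (11, 9)+(13, 14)]
   so M = (12, 23/2)
3. C_x = 18  [C = 2·N−B = 2·(31/2, 13)−(13, 14)]
4. C_y = 12  [C = 2·N−B = 2·(31/2, 13)−(13, 14)]
   so C = (18, 12)

C = (18, 12)
M = (12, 23/2)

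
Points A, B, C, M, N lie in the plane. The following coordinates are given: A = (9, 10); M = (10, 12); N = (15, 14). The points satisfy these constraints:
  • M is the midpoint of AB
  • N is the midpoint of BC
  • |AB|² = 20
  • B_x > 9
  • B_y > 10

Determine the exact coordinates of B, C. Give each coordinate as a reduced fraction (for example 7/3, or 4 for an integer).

1. B_x = 11  [B = 2·M−A = 2·(10, 12)−(9, 10)]
2. B_y = 14  [B = 2·M−A = 2·(10, 12)−(9, 10)]
   so B = (11, 14)
3. C_x = 19  [C = 2·N−B = 2·(15, 14)−(11, 14)]
4. C_y = 14  [C = 2·N−B = 2·(15, 14)−(11, 14)]
   so C = (19, 14)

B = (11, 14)
C = (19, 14)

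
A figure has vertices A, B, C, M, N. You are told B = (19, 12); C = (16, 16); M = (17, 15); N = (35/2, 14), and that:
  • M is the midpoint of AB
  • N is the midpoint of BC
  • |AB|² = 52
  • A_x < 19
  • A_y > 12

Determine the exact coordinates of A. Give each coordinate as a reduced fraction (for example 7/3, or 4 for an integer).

A = (15, 18)

1. A_x = 15  [A = 2·M−B = 2·(17, 15)−(19, 12)]
2. A_y = 18  [A = 2·M−B = 2·(17, 15)−(19, 12)]
   so A = (15, 18)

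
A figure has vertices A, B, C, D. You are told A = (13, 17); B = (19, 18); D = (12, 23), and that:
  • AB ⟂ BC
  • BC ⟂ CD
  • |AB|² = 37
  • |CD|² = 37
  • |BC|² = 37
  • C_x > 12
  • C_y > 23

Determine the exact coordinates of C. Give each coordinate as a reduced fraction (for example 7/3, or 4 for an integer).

1. C_x = 18  [[AB ⟂ BC ⇒ 6x+1y-132=0] ∩ [|C−(12, 23)|²=37]]
2. C_y = 24  [[AB ⟂ BC ⇒ 6x+1y-132=0] ∩ [|C−(12, 23)|²=37]]
   so C = (18, 24)

C = (18, 24)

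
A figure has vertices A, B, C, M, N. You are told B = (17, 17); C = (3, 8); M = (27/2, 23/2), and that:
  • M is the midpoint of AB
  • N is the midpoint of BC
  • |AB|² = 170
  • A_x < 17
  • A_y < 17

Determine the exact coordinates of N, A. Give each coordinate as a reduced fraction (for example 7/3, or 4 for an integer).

N = (10, 25/2)
A = (10, 6)

1. A_x = 10  [A = 2·M−B = 2·(27/2, 23/2)−(17, 17)]
2. A_y = 6  [A = 2·M−B = 2·(27/2, 23/2)−(17, 17)]
   so A = (10, 6)
3. N_x = 10  [2·N = B+C = (17, 17)+(3, 8)]
4. N_y = 25/2  [2·N = B+C = (17, 17)+(3, 8)]
   so N = (10, 25/2)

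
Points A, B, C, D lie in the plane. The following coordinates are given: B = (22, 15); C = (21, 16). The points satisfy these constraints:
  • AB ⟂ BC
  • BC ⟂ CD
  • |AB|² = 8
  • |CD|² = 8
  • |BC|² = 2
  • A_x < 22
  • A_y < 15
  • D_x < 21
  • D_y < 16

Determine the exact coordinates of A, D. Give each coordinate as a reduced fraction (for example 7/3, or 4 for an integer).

1. A_x = 20  [[AB ⟂ BC ⇒ 1x-1y-7=0] ∩ [|A−(22, 15)|²=8]]
2. A_y = 13  [[AB ⟂ BC ⇒ 1x-1y-7=0] ∩ [|A−(22, 15)|²=8]]
   so A = (20, 13)
3. D_x = 19  [[BC ⟂ CD ⇒ -1x+1y+5=0] ∩ [|D−(21, 16)|²=8]]
4. D_y = 14  [[BC ⟂ CD ⇒ -1x+1y+5=0] ∩ [|D−(21, 16)|²=8]]
   so D = (19, 14)

A = (20, 13)
D = (19, 14)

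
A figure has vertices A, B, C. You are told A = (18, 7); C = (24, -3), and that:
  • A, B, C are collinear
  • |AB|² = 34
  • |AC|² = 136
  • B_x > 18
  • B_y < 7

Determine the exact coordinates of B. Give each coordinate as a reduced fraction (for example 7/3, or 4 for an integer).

B = (21, 2)

1. B_x = 21  [[A, B, C are collinear ⇒ -10x-6y+222=0] ∩ [|B−(18, 7)|²=34]]
2. B_y = 2  [[A, B, C are collinear ⇒ -10x-6y+222=0] ∩ [|B−(18, 7)|²=34]]
   so B = (21, 2)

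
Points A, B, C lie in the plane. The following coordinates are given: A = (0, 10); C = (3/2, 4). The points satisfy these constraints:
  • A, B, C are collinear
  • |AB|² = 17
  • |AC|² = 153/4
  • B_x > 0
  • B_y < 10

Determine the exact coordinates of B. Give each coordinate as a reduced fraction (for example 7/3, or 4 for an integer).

1. B_x = 1  [[A, B, C are collinear ⇒ -6x-3/2y+15=0] ∩ [|B−(0, 10)|²=17]]
2. B_y = 6  [[A, B, C are collinear ⇒ -6x-3/2y+15=0] ∩ [|B−(0, 10)|²=17]]
   so B = (1, 6)

B = (1, 6)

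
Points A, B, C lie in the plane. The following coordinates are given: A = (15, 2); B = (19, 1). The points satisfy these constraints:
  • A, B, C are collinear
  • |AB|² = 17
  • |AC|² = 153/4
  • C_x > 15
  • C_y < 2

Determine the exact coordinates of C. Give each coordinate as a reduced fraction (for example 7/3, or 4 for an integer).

1. C_x = 21  [[A, B, C are collinear ⇒ 1x+4y-23=0] ∩ [|C−(15, 2)|²=153/4]]
2. C_y = 1/2  [[A, B, C are collinear ⇒ 1x+4y-23=0] ∩ [|C−(15, 2)|²=153/4]]
   so C = (21, 1/2)

C = (21, 1/2)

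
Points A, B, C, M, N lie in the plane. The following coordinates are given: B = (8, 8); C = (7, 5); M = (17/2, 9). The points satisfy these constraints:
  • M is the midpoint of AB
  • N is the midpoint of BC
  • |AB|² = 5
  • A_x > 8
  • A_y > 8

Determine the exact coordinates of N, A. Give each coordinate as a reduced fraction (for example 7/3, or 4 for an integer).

N = (15/2, 13/2)
A = (9, 10)

1. A_x = 9  [A = 2·M−B = 2·(17/2, 9)−(8, 8)]
2. A_y = 10  [A = 2·M−B = 2·(17/2, 9)−(8, 8)]
   so A = (9, 10)
3. N_x = 15/2  [2·N = B+C = (8, 8)+(7, 5)]
4. N_y = 13/2  [2·N = B+C = (8, 8)+(7, 5)]
   so N = (15/2, 13/2)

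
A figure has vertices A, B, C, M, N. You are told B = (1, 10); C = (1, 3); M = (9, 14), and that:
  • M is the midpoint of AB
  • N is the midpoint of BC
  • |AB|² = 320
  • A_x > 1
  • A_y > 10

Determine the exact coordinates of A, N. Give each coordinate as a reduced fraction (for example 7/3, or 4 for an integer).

A = (17, 18)
N = (1, 13/2)

1. A_x = 17  [A = 2·M−B = 2·(9, 14)−(1, 10)]
2. A_y = 18  [A = 2·M−B = 2·(9, 14)−(1, 10)]
   so A = (17, 18)
3. N_x = 1  [2·N = B+C = (1, 10)+(1, 3)]
4. N_y = 13/2  [2·N = B+C = (1, 10)+(1, 3)]
   so N = (1, 13/2)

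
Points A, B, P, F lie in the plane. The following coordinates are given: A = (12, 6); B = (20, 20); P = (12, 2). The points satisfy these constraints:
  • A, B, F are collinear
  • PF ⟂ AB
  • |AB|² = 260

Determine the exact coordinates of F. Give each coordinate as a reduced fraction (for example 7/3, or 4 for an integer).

1. F_x = 668/65  [[A, B, F are collinear ⇒ -14x+8y+120=0] ∩ [PF ⟂ AB ⇒ 8x+14y-124=0]]
2. F_y = 194/65  [[A, B, F are collinear ⇒ -14x+8y+120=0] ∩ [PF ⟂ AB ⇒ 8x+14y-124=0]]
   so F = (668/65, 194/65)

F = (668/65, 194/65)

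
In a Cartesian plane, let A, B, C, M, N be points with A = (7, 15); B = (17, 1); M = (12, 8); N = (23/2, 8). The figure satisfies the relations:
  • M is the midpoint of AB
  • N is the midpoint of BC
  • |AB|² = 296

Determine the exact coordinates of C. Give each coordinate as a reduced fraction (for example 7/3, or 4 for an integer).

1. C_x = 6  [C = 2·N−B = 2·(23/2, 8)−(17, 1)]
2. C_y = 15  [C = 2·N−B = 2·(23/2, 8)−(17, 1)]
   so C = (6, 15)

C = (6, 15)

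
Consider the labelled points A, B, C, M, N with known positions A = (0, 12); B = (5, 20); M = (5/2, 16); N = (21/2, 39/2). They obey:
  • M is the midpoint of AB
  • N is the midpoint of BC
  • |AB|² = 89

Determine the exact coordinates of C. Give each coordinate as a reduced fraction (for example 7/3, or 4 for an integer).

C = (16, 19)

1. C_x = 16  [C = 2·N−B = 2·(21/2, 39/2)−(5, 20)]
2. C_y = 19  [C = 2·N−B = 2·(21/2, 39/2)−(5, 20)]
   so C = (16, 19)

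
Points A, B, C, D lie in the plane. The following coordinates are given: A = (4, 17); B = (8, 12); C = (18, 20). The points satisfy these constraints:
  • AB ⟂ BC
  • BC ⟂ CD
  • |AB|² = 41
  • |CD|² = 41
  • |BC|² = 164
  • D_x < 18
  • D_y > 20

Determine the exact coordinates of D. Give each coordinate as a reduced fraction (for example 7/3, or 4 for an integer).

1. D_x = 14  [[BC ⟂ CD ⇒ 10x+8y-340=0] ∩ [|D−(18, 20)|²=41]]
2. D_y = 25  [[BC ⟂ CD ⇒ 10x+8y-340=0] ∩ [|D−(18, 20)|²=41]]
   so D = (14, 25)

D = (14, 25)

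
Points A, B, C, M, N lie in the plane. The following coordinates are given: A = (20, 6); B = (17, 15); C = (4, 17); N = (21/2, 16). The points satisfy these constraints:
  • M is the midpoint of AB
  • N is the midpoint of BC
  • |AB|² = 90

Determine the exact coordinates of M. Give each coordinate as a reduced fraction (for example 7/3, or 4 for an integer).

M = (37/2, 21/2)

1. M_x = 37/2  [2·M = A+B = (20, 6)+(17, 15)]
2. M_y = 21/2  [2·M = A+B = (20, 6)+(17, 15)]
   so M = (37/2, 21/2)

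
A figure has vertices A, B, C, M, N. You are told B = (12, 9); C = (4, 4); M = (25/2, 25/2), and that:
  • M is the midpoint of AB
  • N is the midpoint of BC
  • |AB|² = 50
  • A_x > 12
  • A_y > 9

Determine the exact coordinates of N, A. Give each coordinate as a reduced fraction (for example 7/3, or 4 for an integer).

1. A_x = 13  [A = 2·M−B = 2·(25/2, 25/2)−(12, 9)]
2. A_y = 16  [A = 2·M−B = 2·(25/2, 25/2)−(12, 9)]
   so A = (13, 16)
3. N_x = 8  [2·N = B+C = (12, 9)+(4, 4)]
4. N_y = 13/2  [2·N = B+C = (12, 9)+(4, 4)]
   so N = (8, 13/2)

N = (8, 13/2)
A = (13, 16)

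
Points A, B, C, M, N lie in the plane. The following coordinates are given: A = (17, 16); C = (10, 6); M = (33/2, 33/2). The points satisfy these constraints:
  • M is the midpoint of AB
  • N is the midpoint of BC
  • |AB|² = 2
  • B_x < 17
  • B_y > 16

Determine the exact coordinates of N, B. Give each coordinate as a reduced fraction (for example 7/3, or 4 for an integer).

1. B_x = 16  [B = 2·M−A = 2·(33/2, 33/2)−(17, 16)]
2. B_y = 17  [B = 2·M−A = 2·(33/2, 33/2)−(17, 16)]
   so B = (16, 17)
3. N_x = 13  [2·N = B+C = (16, 17)+(10, 6)]
4. N_y = 23/2  [2·N = B+C = (16, 17)+(10, 6)]
   so N = (13, 23/2)

N = (13, 23/2)
B = (16, 17)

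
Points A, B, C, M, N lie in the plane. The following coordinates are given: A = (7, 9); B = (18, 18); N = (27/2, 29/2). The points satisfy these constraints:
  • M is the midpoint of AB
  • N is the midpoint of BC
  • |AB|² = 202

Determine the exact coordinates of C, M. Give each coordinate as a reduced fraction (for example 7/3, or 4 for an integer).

1. M_x = 25/2  [2·M = A+B = (7, 9)+(18, 18)]
2. M_y = 27/2  [2·M = A+B = (7, 9)+(18, 18)]
   so M = (25/2, 27/2)
3. C_x = 9  [C = 2·N−B = 2·(27/2, 29/2)−(18, 18)]
4. C_y = 11  [C = 2·N−B = 2·(27/2, 29/2)−(18, 18)]
   so C = (9, 11)

C = (9, 11)
M = (25/2, 27/2)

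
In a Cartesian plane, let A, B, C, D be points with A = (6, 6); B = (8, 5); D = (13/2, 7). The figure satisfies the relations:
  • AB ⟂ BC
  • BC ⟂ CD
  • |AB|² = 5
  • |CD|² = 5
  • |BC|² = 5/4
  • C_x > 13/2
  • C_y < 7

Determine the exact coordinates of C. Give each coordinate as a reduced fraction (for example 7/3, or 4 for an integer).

1. C_x = 17/2  [[AB ⟂ BC ⇒ 2x-1y-11=0] ∩ [|C−(13/2, 7)|²=5]]
2. C_y = 6  [[AB ⟂ BC ⇒ 2x-1y-11=0] ∩ [|C−(13/2, 7)|²=5]]
   so C = (17/2, 6)

C = (17/2, 6)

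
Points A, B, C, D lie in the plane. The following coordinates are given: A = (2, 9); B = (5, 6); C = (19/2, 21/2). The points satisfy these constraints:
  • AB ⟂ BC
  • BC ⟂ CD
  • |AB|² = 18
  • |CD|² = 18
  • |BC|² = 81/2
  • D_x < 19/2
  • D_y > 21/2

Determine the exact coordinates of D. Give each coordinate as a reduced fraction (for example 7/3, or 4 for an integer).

D = (13/2, 27/2)

1. D_x = 13/2  [[BC ⟂ CD ⇒ 9/2x+9/2y-90=0] ∩ [|D−(19/2, 21/2)|²=18]]
2. D_y = 27/2  [[BC ⟂ CD ⇒ 9/2x+9/2y-90=0] ∩ [|D−(19/2, 21/2)|²=18]]
   so D = (13/2, 27/2)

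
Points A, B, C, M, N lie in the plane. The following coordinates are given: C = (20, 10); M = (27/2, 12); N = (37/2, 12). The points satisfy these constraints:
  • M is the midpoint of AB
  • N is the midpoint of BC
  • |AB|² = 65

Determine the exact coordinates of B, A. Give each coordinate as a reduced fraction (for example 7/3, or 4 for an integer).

1. B_x = 17  [B = 2·N−C = 2·(37/2, 12)−(20, 10)]
2. B_y = 14  [B = 2·N−C = 2·(37/2, 12)−(20, 10)]
   so B = (17, 14)
3. A_x = 10  [A = 2·M−B = 2·(27/2, 12)−(17, 14)]
4. A_y = 10  [A = 2·M−B = 2·(27/2, 12)−(17, 14)]
   so A = (10, 10)

B = (17, 14)
A = (10, 10)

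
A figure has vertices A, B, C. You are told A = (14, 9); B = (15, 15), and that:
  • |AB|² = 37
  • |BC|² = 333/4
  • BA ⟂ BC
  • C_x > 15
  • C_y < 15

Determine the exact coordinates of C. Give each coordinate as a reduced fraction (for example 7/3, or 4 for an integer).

C = (24, 27/2)

1. C_x = 24  [[BA ⟂ BC ⇒ -1x-6y+105=0] ∩ [|C−(15, 15)|²=333/4]]
2. C_y = 27/2  [[BA ⟂ BC ⇒ -1x-6y+105=0] ∩ [|C−(15, 15)|²=333/4]]
   so C = (24, 27/2)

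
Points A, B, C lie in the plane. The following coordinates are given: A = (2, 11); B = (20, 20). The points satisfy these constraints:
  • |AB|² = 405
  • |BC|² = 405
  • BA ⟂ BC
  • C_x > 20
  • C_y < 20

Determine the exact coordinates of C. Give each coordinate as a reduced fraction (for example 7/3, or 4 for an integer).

1. C_x = 29  [[BA ⟂ BC ⇒ -18x-9y+540=0] ∩ [|C−(20, 20)|²=405]]
2. C_y = 2  [[BA ⟂ BC ⇒ -18x-9y+540=0] ∩ [|C−(20, 20)|²=405]]
   so C = (29, 2)

C = (29, 2)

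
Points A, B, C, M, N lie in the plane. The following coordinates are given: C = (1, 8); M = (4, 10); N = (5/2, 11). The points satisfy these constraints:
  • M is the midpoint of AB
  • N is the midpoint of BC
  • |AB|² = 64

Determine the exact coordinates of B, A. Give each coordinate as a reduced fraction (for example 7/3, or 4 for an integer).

B = (4, 14)
A = (4, 6)

1. B_x = 4  [B = 2·N−C = 2·(5/2, 11)−(1, 8)]
2. B_y = 14  [B = 2·N−C = 2·(5/2, 11)−(1, 8)]
   so B = (4, 14)
3. A_x = 4  [A = 2·M−B = 2·(4, 10)−(4, 14)]
4. A_y = 6  [A = 2·M−B = 2·(4, 10)−(4, 14)]
   so A = (4, 6)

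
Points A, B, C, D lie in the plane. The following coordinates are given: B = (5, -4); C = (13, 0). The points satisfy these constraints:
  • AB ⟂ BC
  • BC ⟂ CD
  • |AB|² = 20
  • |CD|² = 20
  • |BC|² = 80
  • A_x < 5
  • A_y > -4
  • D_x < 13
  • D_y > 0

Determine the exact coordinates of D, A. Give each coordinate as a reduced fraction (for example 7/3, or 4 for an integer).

1. D_x = 11  [[BC ⟂ CD ⇒ 8x+4y-104=0] ∩ [|D−(13, 0)|²=20]]
2. D_y = 4  [[BC ⟂ CD ⇒ 8x+4y-104=0] ∩ [|D−(13, 0)|²=20]]
   so D = (11, 4)
3. A_x = 3  [[AB ⟂ BC ⇒ -8x-4y+24=0] ∩ [|A−(5, -4)|²=20]]
4. A_y = 0  [[AB ⟂ BC ⇒ -8x-4y+24=0] ∩ [|A−(5, -4)|²=20]]
   so A = (3, 0)

D = (11, 4)
A = (3, 0)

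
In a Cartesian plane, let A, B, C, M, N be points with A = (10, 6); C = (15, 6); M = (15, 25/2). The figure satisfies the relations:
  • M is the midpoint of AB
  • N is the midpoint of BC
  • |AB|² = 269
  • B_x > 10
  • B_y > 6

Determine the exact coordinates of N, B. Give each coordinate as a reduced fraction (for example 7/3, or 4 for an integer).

1. B_x = 20  [B = 2·M−A = 2·(15, 25/2)−(10, 6)]
2. B_y = 19  [B = 2·M−A = 2·(15, 25/2)−(10, 6)]
   so B = (20, 19)
3. N_x = 35/2  [2·N = B+C = (20, 19)+(15, 6)]
4. N_y = 25/2  [2·N = B+C = (20, 19)+(15, 6)]
   so N = (35/2, 25/2)

N = (35/2, 25/2)
B = (20, 19)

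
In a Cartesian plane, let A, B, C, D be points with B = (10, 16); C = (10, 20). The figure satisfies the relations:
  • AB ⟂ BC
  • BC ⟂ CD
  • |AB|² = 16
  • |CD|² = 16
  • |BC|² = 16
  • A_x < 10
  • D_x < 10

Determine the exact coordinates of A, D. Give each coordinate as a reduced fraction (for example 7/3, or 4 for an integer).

1. A_x = 6  [[AB ⟂ BC ⇒ -4y+64=0] ∩ [|A−(10, 16)|²=16]]
2. A_y = 16  [[AB ⟂ BC ⇒ -4y+64=0] ∩ [|A−(10, 16)|²=16]]
   so A = (6, 16)
3. D_x = 6  [[BC ⟂ CD ⇒ 4y-80=0] ∩ [|D−(10, 20)|²=16]]
4. D_y = 20  [[BC ⟂ CD ⇒ 4y-80=0] ∩ [|D−(10, 20)|²=16]]
   so D = (6, 20)

A = (6, 16)
D = (6, 20)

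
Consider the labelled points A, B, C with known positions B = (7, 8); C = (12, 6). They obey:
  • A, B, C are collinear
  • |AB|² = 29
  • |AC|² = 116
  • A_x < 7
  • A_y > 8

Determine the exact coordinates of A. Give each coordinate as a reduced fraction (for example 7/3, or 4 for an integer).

A = (2, 10)

1. A_x = 2  [[A, B, C are collinear ⇒ 2x+5y-54=0] ∩ [|A−(7, 8)|²=29]]
2. A_y = 10  [[A, B, C are collinear ⇒ 2x+5y-54=0] ∩ [|A−(7, 8)|²=29]]
   so A = (2, 10)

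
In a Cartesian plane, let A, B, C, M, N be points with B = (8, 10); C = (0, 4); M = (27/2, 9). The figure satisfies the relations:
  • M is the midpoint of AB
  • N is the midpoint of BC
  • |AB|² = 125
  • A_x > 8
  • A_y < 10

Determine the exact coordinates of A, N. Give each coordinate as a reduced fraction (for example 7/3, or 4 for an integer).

1. A_x = 19  [A = 2·M−B = 2·(27/2, 9)−(8, 10)]
2. A_y = 8  [A = 2·M−B = 2·(27/2, 9)−(8, 10)]
   so A = (19, 8)
3. N_x = 4  [2·N = B+C = (8, 10)+(0, 4)]
4. N_y = 7  [2·N = B+C = (8, 10)+(0, 4)]
   so N = (4, 7)

A = (19, 8)
N = (4, 7)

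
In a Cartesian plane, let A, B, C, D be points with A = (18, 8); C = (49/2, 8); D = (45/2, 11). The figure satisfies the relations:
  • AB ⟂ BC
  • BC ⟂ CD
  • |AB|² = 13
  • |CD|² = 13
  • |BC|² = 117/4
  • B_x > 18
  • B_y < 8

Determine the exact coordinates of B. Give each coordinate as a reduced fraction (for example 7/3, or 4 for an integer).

B = (20, 5)

1. B_x = 20  [[BC ⟂ CD ⇒ 2x-3y-25=0] ∩ [|B−(18, 8)|²=13]]
2. B_y = 5  [[BC ⟂ CD ⇒ 2x-3y-25=0] ∩ [|B−(18, 8)|²=13]]
   so B = (20, 5)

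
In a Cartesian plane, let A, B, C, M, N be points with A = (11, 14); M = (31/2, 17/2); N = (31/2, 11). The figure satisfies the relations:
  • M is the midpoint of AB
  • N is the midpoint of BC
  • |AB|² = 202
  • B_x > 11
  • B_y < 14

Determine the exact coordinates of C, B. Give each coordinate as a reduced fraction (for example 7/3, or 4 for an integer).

C = (11, 19)
B = (20, 3)

1. B_x = 20  [B = 2·M−A = 2·(31/2, 17/2)−(11, 14)]
2. B_y = 3  [B = 2·M−A = 2·(31/2, 17/2)−(11, 14)]
   so B = (20, 3)
3. C_x = 11  [C = 2·N−B = 2·(31/2, 11)−(20, 3)]
4. C_y = 19  [C = 2·N−B = 2·(31/2, 11)−(20, 3)]
   so C = (11, 19)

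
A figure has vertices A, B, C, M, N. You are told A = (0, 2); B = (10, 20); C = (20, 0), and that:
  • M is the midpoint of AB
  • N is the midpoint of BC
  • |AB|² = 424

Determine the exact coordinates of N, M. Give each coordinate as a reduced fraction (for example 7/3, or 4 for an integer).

N = (15, 10)
M = (5, 11)

1. M_x = 5  [2·M = A+B = (0, 2)+(10, 20)]
2. M_y = 11  [2·M = A+B = (0, 2)+(10, 20)]
   so M = (5, 11)
3. N_x = 15  [2·N = B+C = (10, 20)+(20, 0)]
4. N_y = 10  [2·N = B+C = (10, 20)+(20, 0)]
   so N = (15, 10)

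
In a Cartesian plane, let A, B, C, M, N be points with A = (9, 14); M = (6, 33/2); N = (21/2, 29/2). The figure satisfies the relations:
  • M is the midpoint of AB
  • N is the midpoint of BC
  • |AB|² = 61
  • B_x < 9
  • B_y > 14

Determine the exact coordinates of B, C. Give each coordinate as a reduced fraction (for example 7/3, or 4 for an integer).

1. B_x = 3  [B = 2·M−A = 2·(6, 33/2)−(9, 14)]
2. B_y = 19  [B = 2·M−A = 2·(6, 33/2)−(9, 14)]
   so B = (3, 19)
3. C_x = 18  [C = 2·N−B = 2·(21/2, 29/2)−(3, 19)]
4. C_y = 10  [C = 2·N−B = 2·(21/2, 29/2)−(3, 19)]
   so C = (18, 10)

B = (3, 19)
C = (18, 10)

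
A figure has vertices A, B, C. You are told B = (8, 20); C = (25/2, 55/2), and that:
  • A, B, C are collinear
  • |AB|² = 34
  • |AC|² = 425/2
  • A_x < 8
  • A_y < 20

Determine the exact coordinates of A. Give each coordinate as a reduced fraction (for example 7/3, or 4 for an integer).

A = (5, 15)

1. A_x = 5  [[A, B, C are collinear ⇒ -15/2x+9/2y-30=0] ∩ [|A−(8, 20)|²=34]]
2. A_y = 15  [[A, B, C are collinear ⇒ -15/2x+9/2y-30=0] ∩ [|A−(8, 20)|²=34]]
   so A = (5, 15)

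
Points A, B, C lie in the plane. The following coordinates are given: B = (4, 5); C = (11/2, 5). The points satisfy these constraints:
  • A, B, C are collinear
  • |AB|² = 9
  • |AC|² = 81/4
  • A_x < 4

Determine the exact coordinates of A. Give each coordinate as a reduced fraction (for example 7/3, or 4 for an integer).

A = (1, 5)

1. A_x = 1  [[A, B, C are collinear ⇒ 3/2y-15/2=0] ∩ [|A−(4, 5)|²=9]]
2. A_y = 5  [[A, B, C are collinear ⇒ 3/2y-15/2=0] ∩ [|A−(4, 5)|²=9]]
   so A = (1, 5)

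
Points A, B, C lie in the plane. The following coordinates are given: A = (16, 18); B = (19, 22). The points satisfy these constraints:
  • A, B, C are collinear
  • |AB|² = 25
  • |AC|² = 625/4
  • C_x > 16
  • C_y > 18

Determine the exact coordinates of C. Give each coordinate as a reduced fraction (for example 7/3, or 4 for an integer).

1. C_x = 47/2  [[A, B, C are collinear ⇒ -4x+3y+10=0] ∩ [|C−(16, 18)|²=625/4]]
2. C_y = 28  [[A, B, C are collinear ⇒ -4x+3y+10=0] ∩ [|C−(16, 18)|²=625/4]]
   so C = (47/2, 28)

C = (47/2, 28)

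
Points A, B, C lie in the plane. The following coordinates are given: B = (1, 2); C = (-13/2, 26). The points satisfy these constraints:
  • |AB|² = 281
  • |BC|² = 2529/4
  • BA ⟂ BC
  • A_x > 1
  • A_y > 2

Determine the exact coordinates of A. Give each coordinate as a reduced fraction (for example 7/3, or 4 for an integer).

1. A_x = 17  [[BA ⟂ BC ⇒ -15/2x+24y-81/2=0] ∩ [|A−(1, 2)|²=281]]
2. A_y = 7  [[BA ⟂ BC ⇒ -15/2x+24y-81/2=0] ∩ [|A−(1, 2)|²=281]]
   so A = (17, 7)

A = (17, 7)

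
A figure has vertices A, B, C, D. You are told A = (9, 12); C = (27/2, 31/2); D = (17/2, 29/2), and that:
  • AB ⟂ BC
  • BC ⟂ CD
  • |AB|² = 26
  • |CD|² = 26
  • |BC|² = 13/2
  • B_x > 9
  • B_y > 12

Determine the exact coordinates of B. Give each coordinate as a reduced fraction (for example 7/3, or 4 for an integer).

1. B_x = 14  [[BC ⟂ CD ⇒ 5x+1y-83=0] ∩ [|B−(9, 12)|²=26]]
2. B_y = 13  [[BC ⟂ CD ⇒ 5x+1y-83=0] ∩ [|B−(9, 12)|²=26]]
   so B = (14, 13)

B = (14, 13)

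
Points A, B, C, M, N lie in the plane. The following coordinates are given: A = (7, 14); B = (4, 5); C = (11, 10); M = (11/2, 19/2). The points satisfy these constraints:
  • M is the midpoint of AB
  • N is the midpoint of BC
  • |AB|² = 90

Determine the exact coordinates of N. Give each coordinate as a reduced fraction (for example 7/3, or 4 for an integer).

1. N_x = 15/2  [2·N = B+C = (4, 5)+(11, 10)]
2. N_y = 15/2  [2·N = B+C = (4, 5)+(11, 10)]
   so N = (15/2, 15/2)

N = (15/2, 15/2)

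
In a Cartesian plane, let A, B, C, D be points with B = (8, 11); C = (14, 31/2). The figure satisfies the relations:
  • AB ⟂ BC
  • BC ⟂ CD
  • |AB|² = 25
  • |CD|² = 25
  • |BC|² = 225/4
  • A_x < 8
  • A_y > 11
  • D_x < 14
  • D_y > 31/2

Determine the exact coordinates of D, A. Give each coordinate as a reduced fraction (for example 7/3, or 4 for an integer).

D = (11, 39/2)
A = (5, 15)

1. D_x = 11  [[BC ⟂ CD ⇒ 6x+9/2y-615/4=0] ∩ [|D−(14, 31/2)|²=25]]
2. D_y = 39/2  [[BC ⟂ CD ⇒ 6x+9/2y-615/4=0] ∩ [|D−(14, 31/2)|²=25]]
   so D = (11, 39/2)
3. A_x = 5  [[AB ⟂ BC ⇒ -6x-9/2y+195/2=0] ∩ [|A−(8, 11)|²=25]]
4. A_y = 15  [[AB ⟂ BC ⇒ -6x-9/2y+195/2=0] ∩ [|A−(8, 11)|²=25]]
   so A = (5, 15)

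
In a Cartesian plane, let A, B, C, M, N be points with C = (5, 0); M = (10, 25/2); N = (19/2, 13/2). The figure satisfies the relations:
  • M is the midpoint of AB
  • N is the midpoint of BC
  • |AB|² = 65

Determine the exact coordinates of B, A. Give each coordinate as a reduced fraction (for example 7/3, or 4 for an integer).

1. B_x = 14  [B = 2·N−C = 2·(19/2, 13/2)−(5, 0)]
2. B_y = 13  [B = 2·N−C = 2·(19/2, 13/2)−(5, 0)]
   so B = (14, 13)
3. A_x = 6  [A = 2·M−B = 2·(10, 25/2)−(14, 13)]
4. A_y = 12  [A = 2·M−B = 2·(10, 25/2)−(14, 13)]
   so A = (6, 12)

B = (14, 13)
A = (6, 12)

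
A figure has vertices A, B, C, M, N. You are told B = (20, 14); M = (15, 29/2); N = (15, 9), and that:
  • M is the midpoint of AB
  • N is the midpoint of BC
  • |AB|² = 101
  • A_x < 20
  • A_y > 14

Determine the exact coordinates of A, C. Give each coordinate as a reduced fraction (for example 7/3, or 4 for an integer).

A = (10, 15)
C = (10, 4)

1. A_x = 10  [A = 2·M−B = 2·(15, 29/2)−(20, 14)]
2. A_y = 15  [A = 2·M−B = 2·(15, 29/2)−(20, 14)]
   so A = (10, 15)
3. C_x = 10  [C = 2·N−B = 2·(15, 9)−(20, 14)]
4. C_y = 4  [C = 2·N−B = 2·(15, 9)−(20, 14)]
   so C = (10, 4)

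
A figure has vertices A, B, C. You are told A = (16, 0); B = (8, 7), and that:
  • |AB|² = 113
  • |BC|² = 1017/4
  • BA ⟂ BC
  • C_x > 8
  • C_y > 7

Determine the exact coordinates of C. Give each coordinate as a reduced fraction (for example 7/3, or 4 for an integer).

1. C_x = 37/2  [[BA ⟂ BC ⇒ 8x-7y-15=0] ∩ [|C−(8, 7)|²=1017/4]]
2. C_y = 19  [[BA ⟂ BC ⇒ 8x-7y-15=0] ∩ [|C−(8, 7)|²=1017/4]]
   so C = (37/2, 19)

C = (37/2, 19)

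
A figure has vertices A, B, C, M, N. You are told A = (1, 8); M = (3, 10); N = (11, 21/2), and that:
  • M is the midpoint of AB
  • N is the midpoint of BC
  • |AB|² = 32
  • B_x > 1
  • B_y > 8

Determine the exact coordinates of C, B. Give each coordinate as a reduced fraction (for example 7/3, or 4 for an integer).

1. B_x = 5  [B = 2·M−A = 2·(3, 10)−(1, 8)]
2. B_y = 12  [B = 2·M−A = 2·(3, 10)−(1, 8)]
   so B = (5, 12)
3. C_x = 17  [C = 2·N−B = 2·(11, 21/2)−(5, 12)]
4. C_y = 9  [C = 2·N−B = 2·(11, 21/2)−(5, 12)]
   so C = (17, 9)

C = (17, 9)
B = (5, 12)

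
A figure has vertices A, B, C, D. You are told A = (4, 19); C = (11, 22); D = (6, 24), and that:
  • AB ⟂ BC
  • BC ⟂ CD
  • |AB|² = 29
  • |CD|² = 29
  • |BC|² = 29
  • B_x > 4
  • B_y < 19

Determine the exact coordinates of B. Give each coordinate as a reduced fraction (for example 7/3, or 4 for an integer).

B = (9, 17)

1. B_x = 9  [[BC ⟂ CD ⇒ 5x-2y-11=0] ∩ [|B−(4, 19)|²=29]]
2. B_y = 17  [[BC ⟂ CD ⇒ 5x-2y-11=0] ∩ [|B−(4, 19)|²=29]]
   so B = (9, 17)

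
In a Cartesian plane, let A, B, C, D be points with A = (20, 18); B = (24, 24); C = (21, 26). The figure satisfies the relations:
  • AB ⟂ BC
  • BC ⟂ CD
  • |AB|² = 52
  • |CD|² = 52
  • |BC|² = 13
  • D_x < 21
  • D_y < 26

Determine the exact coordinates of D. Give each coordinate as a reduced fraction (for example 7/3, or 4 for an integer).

D = (17, 20)

1. D_x = 17  [[BC ⟂ CD ⇒ -3x+2y+11=0] ∩ [|D−(21, 26)|²=52]]
2. D_y = 20  [[BC ⟂ CD ⇒ -3x+2y+11=0] ∩ [|D−(21, 26)|²=52]]
   so D = (17, 20)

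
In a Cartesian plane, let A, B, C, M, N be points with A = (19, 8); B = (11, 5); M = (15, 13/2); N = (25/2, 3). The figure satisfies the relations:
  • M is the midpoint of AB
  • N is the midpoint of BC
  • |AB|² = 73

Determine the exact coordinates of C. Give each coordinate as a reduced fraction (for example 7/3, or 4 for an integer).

1. C_x = 14  [C = 2·N−B = 2·(25/2, 3)−(11, 5)]
2. C_y = 1  [C = 2·N−B = 2·(25/2, 3)−(11, 5)]
   so C = (14, 1)

C = (14, 1)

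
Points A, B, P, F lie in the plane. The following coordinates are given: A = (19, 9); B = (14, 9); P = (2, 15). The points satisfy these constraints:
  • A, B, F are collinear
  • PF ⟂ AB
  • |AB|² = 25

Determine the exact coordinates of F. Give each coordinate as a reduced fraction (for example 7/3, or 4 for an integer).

F = (2, 9)

1. F_x = 2  [[A, B, F are collinear ⇒ -5y+45=0] ∩ [PF ⟂ AB ⇒ -5x+10=0]]
2. F_y = 9  [[A, B, F are collinear ⇒ -5y+45=0] ∩ [PF ⟂ AB ⇒ -5x+10=0]]
   so F = (2, 9)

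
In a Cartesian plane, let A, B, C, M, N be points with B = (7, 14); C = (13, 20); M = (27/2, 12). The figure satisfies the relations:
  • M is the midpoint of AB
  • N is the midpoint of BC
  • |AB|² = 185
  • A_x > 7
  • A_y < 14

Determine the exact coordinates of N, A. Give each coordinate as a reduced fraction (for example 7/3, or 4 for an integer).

N = (10, 17)
A = (20, 10)

1. A_x = 20  [A = 2·M−B = 2·(27/2, 12)−(7, 14)]
2. A_y = 10  [A = 2·M−B = 2·(27/2, 12)−(7, 14)]
   so A = (20, 10)
3. N_x = 10  [2·N = B+C = (7, 14)+(13, 20)]
4. N_y = 17  [2·N = B+C = (7, 14)+(13, 20)]
   so N = (10, 17)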